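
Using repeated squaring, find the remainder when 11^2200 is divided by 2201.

1741

11^1 ≡ 11 (mod 2201)
11^2 ≡ 11^2 = 121 ≡ 121 (mod 2201)
11^4 ≡ 121^2 = 14641 ≡ 1435 (mod 2201)
11^8 ≡ 1435^2 = 2059225 ≡ 1290 (mod 2201)
11^16 ≡ 1290^2 = 1664100 ≡ 144 (mod 2201)
11^32 ≡ 144^2 = 20736 ≡ 927 (mod 2201)
11^64 ≡ 927^2 = 859329 ≡ 939 (mod 2201)
11^128 ≡ 939^2 = 881721 ≡ 1321 (mod 2201)
11^256 ≡ 1321^2 = 1745041 ≡ 1849 (mod 2201)
11^512 ≡ 1849^2 = 3418801 ≡ 648 (mod 2201)
11^1024 ≡ 648^2 = 419904 ≡ 1714 (mod 2201)
11^2048 ≡ 1714^2 = 2937796 ≡ 1662 (mod 2201)
2200 = 2048 + 128 + 16 + 8 in binary powers of 2.
So 11^2200 ≡ 1662 · 1321 · 144 · 1290 ≡ 1741 (mod 2201).
Since 1741 ≠ 1, base 11 is a Fermat witness: 2201 is composite.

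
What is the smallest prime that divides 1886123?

1886123 is odd.
Digit sum 29, not divisible by 3.
Ends in 3: not divisible by 5.
7: 1886123 = 7·269446 + 1
11: 1886123 = 11·171465 + 8
13: 1886123 = 13·145086 + 5
17: 1886123 = 17·110948 + 7
19: 1886123 = 19·99269 + 12
23: 1886123 = 23·82005 + 8
29: 1886123 = 29·65038 + 21
31: 1886123 = 31·60842 + 21
37: 1886123 = 37·50976 + 11
41: 1886123 = 41·46003

41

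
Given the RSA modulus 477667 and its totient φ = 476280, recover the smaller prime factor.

φ(n) = (p−1)(q−1) = n − (p+q) + 1, so p + q = 477667 − 476280 + 1 = 1388.
p and q are the roots of t² − 1388t + 477667 = 0.
Discriminant: 1388² − 4·477667 = 1926544 − 1910668 = 15876; √15876 = 126.
q = (1388 − 126)/2 = 631, p = (1388 + 126)/2 = 757.
Check: 631 · 757 = 477667.

631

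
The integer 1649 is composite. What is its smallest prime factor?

17

1649 is odd.
Digit sum 20, not divisible by 3.
Ends in 9: not divisible by 5.
7: 1649 = 7·235 + 4
11: 1649 = 11·149 + 10
13: 1649 = 13·126 + 11
17: 1649 = 17·97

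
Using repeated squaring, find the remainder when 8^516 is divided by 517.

410

8^1 ≡ 8 (mod 517)
8^2 ≡ 8^2 = 64 ≡ 64 (mod 517)
8^4 ≡ 64^2 = 4096 ≡ 477 (mod 517)
8^8 ≡ 477^2 = 227529 ≡ 49 (mod 517)
8^16 ≡ 49^2 = 2401 ≡ 333 (mod 517)
8^32 ≡ 333^2 = 110889 ≡ 251 (mod 517)
8^64 ≡ 251^2 = 63001 ≡ 444 (mod 517)
8^128 ≡ 444^2 = 197136 ≡ 159 (mod 517)
8^256 ≡ 159^2 = 25281 ≡ 465 (mod 517)
8^512 ≡ 465^2 = 216225 ≡ 119 (mod 517)
516 = 512 + 4 in binary powers of 2.
So 8^516 ≡ 119 · 477 ≡ 410 (mod 517).
Since 410 ≠ 1, base 8 is a Fermat witness: 517 is composite.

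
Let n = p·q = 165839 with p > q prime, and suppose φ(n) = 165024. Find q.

383

φ(n) = (p−1)(q−1) = n − (p+q) + 1, so p + q = 165839 − 165024 + 1 = 816.
p and q are the roots of t² − 816t + 165839 = 0.
Discriminant: 816² − 4·165839 = 665856 − 663356 = 2500; √2500 = 50.
q = (816 − 50)/2 = 383, p = (816 + 50)/2 = 433.
Check: 383 · 433 = 165839.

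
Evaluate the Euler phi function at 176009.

166320

Factor: 176009 = 37 · 67 · 71.
φ(176009) = (37−1) · (67−1) · (71−1) = 36 · 66 · 70 = 166320.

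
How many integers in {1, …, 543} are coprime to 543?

360

Factor: 543 = 3 · 181.
φ(543) = (3−1) · (181−1) = 2 · 180 = 360.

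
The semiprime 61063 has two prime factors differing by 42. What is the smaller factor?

227

Since p = q + 42, we have 61063 = q(q + 42), so q² + 42q − 61063 = 0.
Discriminant: 42² + 4·61063 = 1764 + 244252 = 246016; √246016 = 496.
q = (−42 + 496)/2 = 227, and p = q + 42 = 269.
Check: 227 · 269 = 61063.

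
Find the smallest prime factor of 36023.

13

36023 is odd.
Digit sum 14, not divisible by 3.
Ends in 3: not divisible by 5.
7: 36023 = 7·5146 + 1
11: 36023 = 11·3274 + 9
13: 36023 = 13·2771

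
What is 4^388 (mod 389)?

4^1 ≡ 4 (mod 389)
4^2 ≡ 4^2 = 16 ≡ 16 (mod 389)
4^4 ≡ 16^2 = 256 ≡ 256 (mod 389)
4^8 ≡ 256^2 = 65536 ≡ 184 (mod 389)
4^16 ≡ 184^2 = 33856 ≡ 13 (mod 389)
4^32 ≡ 13^2 = 169 ≡ 169 (mod 389)
4^64 ≡ 169^2 = 28561 ≡ 164 (mod 389)
4^128 ≡ 164^2 = 26896 ≡ 55 (mod 389)
4^256 ≡ 55^2 = 3025 ≡ 302 (mod 389)
388 = 256 + 128 + 4 in binary powers of 2.
So 4^388 ≡ 302 · 55 · 256 ≡ 1 (mod 389).
Since the result is 1, base 4 gives no evidence that 389 is composite.

1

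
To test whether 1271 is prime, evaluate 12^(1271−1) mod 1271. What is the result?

12^1 ≡ 12 (mod 1271)
12^2 ≡ 12^2 = 144 ≡ 144 (mod 1271)
12^4 ≡ 144^2 = 20736 ≡ 400 (mod 1271)
12^8 ≡ 400^2 = 160000 ≡ 1125 (mod 1271)
12^16 ≡ 1125^2 = 1265625 ≡ 980 (mod 1271)
12^32 ≡ 980^2 = 960400 ≡ 795 (mod 1271)
12^64 ≡ 795^2 = 632025 ≡ 338 (mod 1271)
12^128 ≡ 338^2 = 114244 ≡ 1125 (mod 1271)
12^256 ≡ 1125^2 = 1265625 ≡ 980 (mod 1271)
12^512 ≡ 980^2 = 960400 ≡ 795 (mod 1271)
12^1024 ≡ 795^2 = 632025 ≡ 338 (mod 1271)
1270 = 1024 + 128 + 64 + 32 + 16 + 4 + 2 in binary powers of 2.
So 12^1270 ≡ 338 · 1125 · 338 · 795 · 980 · 400 · 144 ≡ 893 (mod 1271).
Since 893 ≠ 1, base 12 is a Fermat witness: 1271 is composite.

893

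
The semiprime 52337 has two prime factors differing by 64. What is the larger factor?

263

Since p = q + 64, we have 52337 = q(q + 64), so q² + 64q − 52337 = 0.
Discriminant: 64² + 4·52337 = 4096 + 209348 = 213444; √213444 = 462.
q = (−64 + 462)/2 = 199, and p = q + 64 = 263.
Check: 199 · 263 = 52337.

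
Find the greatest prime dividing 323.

19

323 = 17 · 19
19 is prime.
So 323 = 17 · 19; the largest prime factor is 19.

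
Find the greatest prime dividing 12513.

12513 = 3 · 4171
4171 = 43 · 97
97 is prime.
So 12513 = 3 · 43 · 97; the largest prime factor is 97.

97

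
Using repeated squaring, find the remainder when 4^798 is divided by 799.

4^1 ≡ 4 (mod 799)
4^2 ≡ 4^2 = 16 ≡ 16 (mod 799)
4^4 ≡ 16^2 = 256 ≡ 256 (mod 799)
4^8 ≡ 256^2 = 65536 ≡ 18 (mod 799)
4^16 ≡ 18^2 = 324 ≡ 324 (mod 799)
4^32 ≡ 324^2 = 104976 ≡ 307 (mod 799)
4^64 ≡ 307^2 = 94249 ≡ 766 (mod 799)
4^128 ≡ 766^2 = 586756 ≡ 290 (mod 799)
4^256 ≡ 290^2 = 84100 ≡ 205 (mod 799)
4^512 ≡ 205^2 = 42025 ≡ 477 (mod 799)
798 = 512 + 256 + 16 + 8 + 4 + 2 in binary powers of 2.
So 4^798 ≡ 477 · 205 · 324 · 18 · 256 · 16 ≡ 747 (mod 799).
Since 747 ≠ 1, base 4 is a Fermat witness: 799 is composite.

747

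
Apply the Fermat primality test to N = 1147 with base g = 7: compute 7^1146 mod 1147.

1120

7^1 ≡ 7 (mod 1147)
7^2 ≡ 7^2 = 49 ≡ 49 (mod 1147)
7^4 ≡ 49^2 = 2401 ≡ 107 (mod 1147)
7^8 ≡ 107^2 = 11449 ≡ 1126 (mod 1147)
7^16 ≡ 1126^2 = 1267876 ≡ 441 (mod 1147)
7^32 ≡ 441^2 = 194481 ≡ 638 (mod 1147)
7^64 ≡ 638^2 = 407044 ≡ 1006 (mod 1147)
7^128 ≡ 1006^2 = 1012036 ≡ 382 (mod 1147)
7^256 ≡ 382^2 = 145924 ≡ 255 (mod 1147)
7^512 ≡ 255^2 = 65025 ≡ 793 (mod 1147)
7^1024 ≡ 793^2 = 628849 ≡ 293 (mod 1147)
1146 = 1024 + 64 + 32 + 16 + 8 + 2 in binary powers of 2.
So 7^1146 ≡ 293 · 1006 · 638 · 441 · 1126 · 49 ≡ 1120 (mod 1147).
Since 1120 ≠ 1, base 7 is a Fermat witness: 1147 is composite.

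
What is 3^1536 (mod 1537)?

256

3^1 ≡ 3 (mod 1537)
3^2 ≡ 3^2 = 9 ≡ 9 (mod 1537)
3^4 ≡ 9^2 = 81 ≡ 81 (mod 1537)
3^8 ≡ 81^2 = 6561 ≡ 413 (mod 1537)
3^16 ≡ 413^2 = 170569 ≡ 1499 (mod 1537)
3^32 ≡ 1499^2 = 2247001 ≡ 1444 (mod 1537)
3^64 ≡ 1444^2 = 2085136 ≡ 964 (mod 1537)
3^128 ≡ 964^2 = 929296 ≡ 948 (mod 1537)
3^256 ≡ 948^2 = 898704 ≡ 1096 (mod 1537)
3^512 ≡ 1096^2 = 1201216 ≡ 819 (mod 1537)
3^1024 ≡ 819^2 = 670761 ≡ 629 (mod 1537)
1536 = 1024 + 512 in binary powers of 2.
So 3^1536 ≡ 629 · 819 ≡ 256 (mod 1537).
Since 256 ≠ 1, base 3 is a Fermat witness: 1537 is composite.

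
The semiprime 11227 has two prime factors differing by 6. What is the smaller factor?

103

Since p = q + 6, we have 11227 = q(q + 6), so q² + 6q − 11227 = 0.
Discriminant: 6² + 4·11227 = 36 + 44908 = 44944; √44944 = 212.
q = (−6 + 212)/2 = 103, and p = q + 6 = 109.
Check: 103 · 109 = 11227.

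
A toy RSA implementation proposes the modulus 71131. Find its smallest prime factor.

71131 is odd.
Digit sum 13, not divisible by 3.
Ends in 1: not divisible by 5.
7: 71131 = 7·10161 + 4
11: 71131 = 11·6466 + 5
13: 71131 = 13·5471 + 8
17: 71131 = 17·4184 + 3
19: 71131 = 19·3743 + 14
23: 71131 = 23·3092 + 15
29: 71131 = 29·2452 + 23
31: 71131 = 31·2294 + 17
37: 71131 = 37·1922 + 17
41: 71131 = 41·1734 + 37
43: 71131 = 43·1654 + 9
47: 71131 = 47·1513 + 20
53: 71131 = 53·1342 + 5
59: 71131 = 59·1205 + 36
61: 71131 = 61·1166 + 5
67: 71131 = 67·1061 + 44
71: 71131 = 71·1001 + 60
73: 71131 = 73·974 + 29
79: 71131 = 79·900 + 31
83: 71131 = 83·857

83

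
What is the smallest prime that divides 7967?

31

7967 is odd.
Digit sum 29, not divisible by 3.
Ends in 7: not divisible by 5.
7: 7967 = 7·1138 + 1
11: 7967 = 11·724 + 3
13: 7967 = 13·612 + 11
17: 7967 = 17·468 + 11
19: 7967 = 19·419 + 6
23: 7967 = 23·346 + 9
29: 7967 = 29·274 + 21
31: 7967 = 31·257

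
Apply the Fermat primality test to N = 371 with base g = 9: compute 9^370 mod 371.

275

9^1 ≡ 9 (mod 371)
9^2 ≡ 9^2 = 81 ≡ 81 (mod 371)
9^4 ≡ 81^2 = 6561 ≡ 254 (mod 371)
9^8 ≡ 254^2 = 64516 ≡ 333 (mod 371)
9^16 ≡ 333^2 = 110889 ≡ 331 (mod 371)
9^32 ≡ 331^2 = 109561 ≡ 116 (mod 371)
9^64 ≡ 116^2 = 13456 ≡ 100 (mod 371)
9^128 ≡ 100^2 = 10000 ≡ 354 (mod 371)
9^256 ≡ 354^2 = 125316 ≡ 289 (mod 371)
370 = 256 + 64 + 32 + 16 + 2 in binary powers of 2.
So 9^370 ≡ 289 · 100 · 116 · 331 · 81 ≡ 275 (mod 371).
Since 275 ≠ 1, base 9 is a Fermat witness: 371 is composite.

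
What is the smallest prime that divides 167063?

167063 is odd.
Digit sum 23, not divisible by 3.
Ends in 3: not divisible by 5.
7: 167063 = 7·23866 + 1
11: 167063 = 11·15187 + 6
13: 167063 = 13·12851

13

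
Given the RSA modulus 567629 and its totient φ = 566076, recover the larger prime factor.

φ(n) = (p−1)(q−1) = n − (p+q) + 1, so p + q = 567629 − 566076 + 1 = 1554.
p and q are the roots of t² − 1554t + 567629 = 0.
Discriminant: 1554² − 4·567629 = 2414916 − 2270516 = 144400; √144400 = 380.
q = (1554 − 380)/2 = 587, p = (1554 + 380)/2 = 967.
Check: 587 · 967 = 567629.

967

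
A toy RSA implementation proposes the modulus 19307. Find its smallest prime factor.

19307 is odd.
Digit sum 20, not divisible by 3.
Ends in 7: not divisible by 5.
7: 19307 = 7·2758 + 1
11: 19307 = 11·1755 + 2
13: 19307 = 13·1485 + 2
17: 19307 = 17·1135 + 12
19: 19307 = 19·1016 + 3
23: 19307 = 23·839 + 10
29: 19307 = 29·665 + 22
31: 19307 = 31·622 + 25
37: 19307 = 37·521 + 30
41: 19307 = 41·470 + 37
43: 19307 = 43·449

43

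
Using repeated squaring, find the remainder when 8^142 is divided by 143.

64

8^1 ≡ 8 (mod 143)
8^2 ≡ 8^2 = 64 ≡ 64 (mod 143)
8^4 ≡ 64^2 = 4096 ≡ 92 (mod 143)
8^8 ≡ 92^2 = 8464 ≡ 27 (mod 143)
8^16 ≡ 27^2 = 729 ≡ 14 (mod 143)
8^32 ≡ 14^2 = 196 ≡ 53 (mod 143)
8^64 ≡ 53^2 = 2809 ≡ 92 (mod 143)
8^128 ≡ 92^2 = 8464 ≡ 27 (mod 143)
142 = 128 + 8 + 4 + 2 in binary powers of 2.
So 8^142 ≡ 27 · 27 · 92 · 64 ≡ 64 (mod 143).
Since 64 ≠ 1, base 8 is a Fermat witness: 143 is composite.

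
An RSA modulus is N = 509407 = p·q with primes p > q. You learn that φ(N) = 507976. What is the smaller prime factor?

φ(n) = (p−1)(q−1) = n − (p+q) + 1, so p + q = 509407 − 507976 + 1 = 1432.
p and q are the roots of t² − 1432t + 509407 = 0.
Discriminant: 1432² − 4·509407 = 2050624 − 2037628 = 12996; √12996 = 114.
q = (1432 − 114)/2 = 659, p = (1432 + 114)/2 = 773.
Check: 659 · 773 = 509407.

659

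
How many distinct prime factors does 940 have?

940 = 2^2 · 235
235 = 5 · 47
940 = 2^2 · 5 · 47, which has 3 distinct prime factors.

3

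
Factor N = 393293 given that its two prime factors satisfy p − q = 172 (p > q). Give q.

Since p = q + 172, we have 393293 = q(q + 172), so q² + 172q − 393293 = 0.
Discriminant: 172² + 4·393293 = 29584 + 1573172 = 1602756; √1602756 = 1266.
q = (−172 + 1266)/2 = 547, and p = q + 172 = 719.
Check: 547 · 719 = 393293.

547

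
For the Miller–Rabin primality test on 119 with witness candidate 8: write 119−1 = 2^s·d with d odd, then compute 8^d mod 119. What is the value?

119 − 1 = 118 = 2^1 · 59, so d = 59.
8^1 ≡ 8 (mod 119)
8^2 ≡ 8^2 = 64 ≡ 64 (mod 119)
8^4 ≡ 64^2 = 4096 ≡ 50 (mod 119)
8^8 ≡ 50^2 = 2500 ≡ 1 (mod 119)
8^16 ≡ 1^2 = 1 ≡ 1 (mod 119)
8^32 ≡ 1^2 = 1 ≡ 1 (mod 119)
59 = 32 + 16 + 8 + 2 + 1 in binary powers of 2.
So 8^59 ≡ 1 · 1 · 1 · 64 · 8 ≡ 36 (mod 119).
Squaring chain: 36; never reaches −1, so base 8 is a Miller–Rabin witness that 119 is composite.

36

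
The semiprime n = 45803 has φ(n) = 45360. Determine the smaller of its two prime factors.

163

φ(n) = (p−1)(q−1) = n − (p+q) + 1, so p + q = 45803 − 45360 + 1 = 444.
p and q are the roots of t² − 444t + 45803 = 0.
Discriminant: 444² − 4·45803 = 197136 − 183212 = 13924; √13924 = 118.
q = (444 − 118)/2 = 163, p = (444 + 118)/2 = 281.
Check: 163 · 281 = 45803.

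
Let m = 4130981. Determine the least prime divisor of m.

4130981 is odd.
Digit sum 26, not divisible by 3.
Ends in 1: not divisible by 5.
7: 4130981 = 7·590140 + 1
11: 4130981 = 11·375543 + 8
13: 4130981 = 13·317767 + 10
17: 4130981 = 17·242998 + 15
19: 4130981 = 19·217420 + 1
23: 4130981 = 23·179607 + 20
29: 4130981 = 29·142447 + 18
31: 4130981 = 31·133257 + 14
37: 4130981 = 37·111648 + 5
41: 4130981 = 41·100755 + 26
43: 4130981 = 43·96069 + 14
47: 4130981 = 47·87893 + 10
53: 4130981 = 53·77943 + 2
59: 4130981 = 59·70016 + 37
61: 4130981 = 61·67721

61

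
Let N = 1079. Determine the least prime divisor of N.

13

1079 is odd.
Digit sum 17, not divisible by 3.
Ends in 9: not divisible by 5.
7: 1079 = 7·154 + 1
11: 1079 = 11·98 + 1
13: 1079 = 13·83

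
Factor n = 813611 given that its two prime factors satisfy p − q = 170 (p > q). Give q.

Since p = q + 170, we have 813611 = q(q + 170), so q² + 170q − 813611 = 0.
Discriminant: 170² + 4·813611 = 28900 + 3254444 = 3283344; √3283344 = 1812.
q = (−170 + 1812)/2 = 821, and p = q + 170 = 991.
Check: 821 · 991 = 813611.

821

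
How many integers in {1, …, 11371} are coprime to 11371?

Factor: 11371 = 83 · 137.
φ(11371) = (83−1) · (137−1) = 82 · 136 = 11152.

11152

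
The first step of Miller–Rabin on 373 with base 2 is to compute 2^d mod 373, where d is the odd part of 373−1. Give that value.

104

373 − 1 = 372 = 2^2 · 93, so d = 93.
2^1 ≡ 2 (mod 373)
2^2 ≡ 2^2 = 4 ≡ 4 (mod 373)
2^4 ≡ 4^2 = 16 ≡ 16 (mod 373)
2^8 ≡ 16^2 = 256 ≡ 256 (mod 373)
2^16 ≡ 256^2 = 65536 ≡ 261 (mod 373)
2^32 ≡ 261^2 = 68121 ≡ 235 (mod 373)
2^64 ≡ 235^2 = 55225 ≡ 21 (mod 373)
93 = 64 + 16 + 8 + 4 + 1 in binary powers of 2.
So 2^93 ≡ 21 · 261 · 256 · 16 · 2 ≡ 104 (mod 373).
Squaring chain: 104 → 372; reaches −1, so base 2 does not prove 373 composite.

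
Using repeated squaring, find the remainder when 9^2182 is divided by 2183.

1196

9^1 ≡ 9 (mod 2183)
9^2 ≡ 9^2 = 81 ≡ 81 (mod 2183)
9^4 ≡ 81^2 = 6561 ≡ 12 (mod 2183)
9^8 ≡ 12^2 = 144 ≡ 144 (mod 2183)
9^16 ≡ 144^2 = 20736 ≡ 1089 (mod 2183)
9^32 ≡ 1089^2 = 1185921 ≡ 552 (mod 2183)
9^64 ≡ 552^2 = 304704 ≡ 1267 (mod 2183)
9^128 ≡ 1267^2 = 1605289 ≡ 784 (mod 2183)
9^256 ≡ 784^2 = 614656 ≡ 1233 (mod 2183)
9^512 ≡ 1233^2 = 1520289 ≡ 921 (mod 2183)
9^1024 ≡ 921^2 = 848241 ≡ 1237 (mod 2183)
9^2048 ≡ 1237^2 = 1530169 ≡ 2069 (mod 2183)
2182 = 2048 + 128 + 4 + 2 in binary powers of 2.
So 9^2182 ≡ 2069 · 784 · 12 · 81 ≡ 1196 (mod 2183).
Since 1196 ≠ 1, base 9 is a Fermat witness: 2183 is composite.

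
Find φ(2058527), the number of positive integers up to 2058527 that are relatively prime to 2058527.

Factor: 2058527 = 73 · 163 · 173.
φ(2058527) = (73−1) · (163−1) · (173−1) = 72 · 162 · 172 = 2006208.

2006208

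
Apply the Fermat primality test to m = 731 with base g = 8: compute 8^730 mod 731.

64

8^1 ≡ 8 (mod 731)
8^2 ≡ 8^2 = 64 ≡ 64 (mod 731)
8^4 ≡ 64^2 = 4096 ≡ 441 (mod 731)
8^8 ≡ 441^2 = 194481 ≡ 35 (mod 731)
8^16 ≡ 35^2 = 1225 ≡ 494 (mod 731)
8^32 ≡ 494^2 = 244036 ≡ 613 (mod 731)
8^64 ≡ 613^2 = 375769 ≡ 35 (mod 731)
8^128 ≡ 35^2 = 1225 ≡ 494 (mod 731)
8^256 ≡ 494^2 = 244036 ≡ 613 (mod 731)
8^512 ≡ 613^2 = 375769 ≡ 35 (mod 731)
730 = 512 + 128 + 64 + 16 + 8 + 2 in binary powers of 2.
So 8^730 ≡ 35 · 494 · 35 · 494 · 35 · 64 ≡ 64 (mod 731).
Since 64 ≠ 1, base 8 is a Fermat witness: 731 is composite.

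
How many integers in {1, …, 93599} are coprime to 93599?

Factor: 93599 = 11 · 67 · 127.
φ(93599) = (11−1) · (67−1) · (127−1) = 10 · 66 · 126 = 83160.

83160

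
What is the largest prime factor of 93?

31

93 = 3 · 31
31 is prime.
So 93 = 3 · 31; the largest prime factor is 31.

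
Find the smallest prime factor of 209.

11

209 is odd.
Digit sum 11, not divisible by 3.
Ends in 9: not divisible by 5.
7: 209 = 7·29 + 6
11: 209 = 11·19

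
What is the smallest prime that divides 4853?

4853 is odd.
Digit sum 20, not divisible by 3.
Ends in 3: not divisible by 5.
7: 4853 = 7·693 + 2
11: 4853 = 11·441 + 2
13: 4853 = 13·373 + 4
17: 4853 = 17·285 + 8
19: 4853 = 19·255 + 8
23: 4853 = 23·211

23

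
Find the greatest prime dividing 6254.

59

6254 = 2 · 3127
3127 = 53 · 59
59 is prime.
So 6254 = 2 · 53 · 59; the largest prime factor is 59.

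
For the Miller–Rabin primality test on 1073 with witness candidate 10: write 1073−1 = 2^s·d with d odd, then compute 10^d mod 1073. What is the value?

1046

1073 − 1 = 1072 = 2^4 · 67, so d = 67.
10^1 ≡ 10 (mod 1073)
10^2 ≡ 10^2 = 100 ≡ 100 (mod 1073)
10^4 ≡ 100^2 = 10000 ≡ 343 (mod 1073)
10^8 ≡ 343^2 = 117649 ≡ 692 (mod 1073)
10^16 ≡ 692^2 = 478864 ≡ 306 (mod 1073)
10^32 ≡ 306^2 = 93636 ≡ 285 (mod 1073)
10^64 ≡ 285^2 = 81225 ≡ 750 (mod 1073)
67 = 64 + 2 + 1 in binary powers of 2.
So 10^67 ≡ 750 · 100 · 10 ≡ 1046 (mod 1073).
Squaring chain: 1046 → 729 → 306 → 285; never reaches −1, so base 10 is a Miller–Rabin witness that 1073 is composite.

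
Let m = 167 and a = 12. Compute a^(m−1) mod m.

1

12^1 ≡ 12 (mod 167)
12^2 ≡ 12^2 = 144 ≡ 144 (mod 167)
12^4 ≡ 144^2 = 20736 ≡ 28 (mod 167)
12^8 ≡ 28^2 = 784 ≡ 116 (mod 167)
12^16 ≡ 116^2 = 13456 ≡ 96 (mod 167)
12^32 ≡ 96^2 = 9216 ≡ 31 (mod 167)
12^64 ≡ 31^2 = 961 ≡ 126 (mod 167)
12^128 ≡ 126^2 = 15876 ≡ 11 (mod 167)
166 = 128 + 32 + 4 + 2 in binary powers of 2.
So 12^166 ≡ 11 · 31 · 28 · 144 ≡ 1 (mod 167).
Since the result is 1, base 12 gives no evidence that 167 is composite.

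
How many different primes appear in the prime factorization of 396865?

5

396865 = 5 · 79373
79373 = 7 · 11339
11339 = 17 · 667
667 = 23 · 29
396865 = 5 · 7 · 17 · 23 · 29, which has 5 distinct prime factors.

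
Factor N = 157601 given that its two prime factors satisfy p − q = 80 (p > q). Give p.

439

Since p = q + 80, we have 157601 = q(q + 80), so q² + 80q − 157601 = 0.
Discriminant: 80² + 4·157601 = 6400 + 630404 = 636804; √636804 = 798.
q = (−80 + 798)/2 = 359, and p = q + 80 = 439.
Check: 359 · 439 = 157601.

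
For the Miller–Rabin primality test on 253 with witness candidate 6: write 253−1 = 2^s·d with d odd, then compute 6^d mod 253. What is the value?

18

253 − 1 = 252 = 2^2 · 63, so d = 63.
6^1 ≡ 6 (mod 253)
6^2 ≡ 6^2 = 36 ≡ 36 (mod 253)
6^4 ≡ 36^2 = 1296 ≡ 31 (mod 253)
6^8 ≡ 31^2 = 961 ≡ 202 (mod 253)
6^16 ≡ 202^2 = 40804 ≡ 71 (mod 253)
6^32 ≡ 71^2 = 5041 ≡ 234 (mod 253)
63 = 32 + 16 + 8 + 4 + 2 + 1 in binary powers of 2.
So 6^63 ≡ 234 · 71 · 202 · 31 · 36 · 6 ≡ 18 (mod 253).
Squaring chain: 18 → 71; never reaches −1, so base 6 is a Miller–Rabin witness that 253 is composite.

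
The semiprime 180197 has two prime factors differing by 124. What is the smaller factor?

Since p = q + 124, we have 180197 = q(q + 124), so q² + 124q − 180197 = 0.
Discriminant: 124² + 4·180197 = 15376 + 720788 = 736164; √736164 = 858.
q = (−124 + 858)/2 = 367, and p = q + 124 = 491.
Check: 367 · 491 = 180197.

367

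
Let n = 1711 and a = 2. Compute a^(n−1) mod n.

2^1 ≡ 2 (mod 1711)
2^2 ≡ 2^2 = 4 ≡ 4 (mod 1711)
2^4 ≡ 4^2 = 16 ≡ 16 (mod 1711)
2^8 ≡ 16^2 = 256 ≡ 256 (mod 1711)
2^16 ≡ 256^2 = 65536 ≡ 518 (mod 1711)
2^32 ≡ 518^2 = 268324 ≡ 1408 (mod 1711)
2^64 ≡ 1408^2 = 1982464 ≡ 1126 (mod 1711)
2^128 ≡ 1126^2 = 1267876 ≡ 25 (mod 1711)
2^256 ≡ 25^2 = 625 ≡ 625 (mod 1711)
2^512 ≡ 625^2 = 390625 ≡ 517 (mod 1711)
2^1024 ≡ 517^2 = 267289 ≡ 373 (mod 1711)
1710 = 1024 + 512 + 128 + 32 + 8 + 4 + 2 in binary powers of 2.
So 2^1710 ≡ 373 · 517 · 25 · 1408 · 256 · 16 · 4 ≡ 265 (mod 1711).
Since 265 ≠ 1, base 2 is a Fermat witness: 1711 is composite.

265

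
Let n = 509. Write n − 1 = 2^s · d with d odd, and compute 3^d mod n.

509 − 1 = 508 = 2^2 · 127, so d = 127.
3^1 ≡ 3 (mod 509)
3^2 ≡ 3^2 = 9 ≡ 9 (mod 509)
3^4 ≡ 9^2 = 81 ≡ 81 (mod 509)
3^8 ≡ 81^2 = 6561 ≡ 453 (mod 509)
3^16 ≡ 453^2 = 205209 ≡ 82 (mod 509)
3^32 ≡ 82^2 = 6724 ≡ 107 (mod 509)
3^64 ≡ 107^2 = 11449 ≡ 251 (mod 509)
127 = 64 + 32 + 16 + 8 + 4 + 2 + 1 in binary powers of 2.
So 3^127 ≡ 251 · 107 · 82 · 453 · 81 · 9 · 3 ≡ 301 (mod 509).
Squaring chain: 301 → 508; reaches −1, so base 3 does not prove 509 composite.

301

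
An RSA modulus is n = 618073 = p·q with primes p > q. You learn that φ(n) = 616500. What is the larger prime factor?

φ(n) = (p−1)(q−1) = n − (p+q) + 1, so p + q = 618073 − 616500 + 1 = 1574.
p and q are the roots of t² − 1574t + 618073 = 0.
Discriminant: 1574² − 4·618073 = 2477476 − 2472292 = 5184; √5184 = 72.
q = (1574 − 72)/2 = 751, p = (1574 + 72)/2 = 823.
Check: 751 · 823 = 618073.

823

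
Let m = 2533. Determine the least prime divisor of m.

17

2533 is odd.
Digit sum 13, not divisible by 3.
Ends in 3: not divisible by 5.
7: 2533 = 7·361 + 6
11: 2533 = 11·230 + 3
13: 2533 = 13·194 + 11
17: 2533 = 17·149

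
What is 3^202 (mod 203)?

4

3^1 ≡ 3 (mod 203)
3^2 ≡ 3^2 = 9 ≡ 9 (mod 203)
3^4 ≡ 9^2 = 81 ≡ 81 (mod 203)
3^8 ≡ 81^2 = 6561 ≡ 65 (mod 203)
3^16 ≡ 65^2 = 4225 ≡ 165 (mod 203)
3^32 ≡ 165^2 = 27225 ≡ 23 (mod 203)
3^64 ≡ 23^2 = 529 ≡ 123 (mod 203)
3^128 ≡ 123^2 = 15129 ≡ 107 (mod 203)
202 = 128 + 64 + 8 + 2 in binary powers of 2.
So 3^202 ≡ 107 · 123 · 65 · 9 ≡ 4 (mod 203).
Since 4 ≠ 1, base 3 is a Fermat witness: 203 is composite.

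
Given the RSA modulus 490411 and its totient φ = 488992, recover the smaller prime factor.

593

φ(n) = (p−1)(q−1) = n − (p+q) + 1, so p + q = 490411 − 488992 + 1 = 1420.
p and q are the roots of t² − 1420t + 490411 = 0.
Discriminant: 1420² − 4·490411 = 2016400 − 1961644 = 54756; √54756 = 234.
q = (1420 − 234)/2 = 593, p = (1420 + 234)/2 = 827.
Check: 593 · 827 = 490411.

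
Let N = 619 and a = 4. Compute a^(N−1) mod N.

1

4^1 ≡ 4 (mod 619)
4^2 ≡ 4^2 = 16 ≡ 16 (mod 619)
4^4 ≡ 16^2 = 256 ≡ 256 (mod 619)
4^8 ≡ 256^2 = 65536 ≡ 541 (mod 619)
4^16 ≡ 541^2 = 292681 ≡ 513 (mod 619)
4^32 ≡ 513^2 = 263169 ≡ 94 (mod 619)
4^64 ≡ 94^2 = 8836 ≡ 170 (mod 619)
4^128 ≡ 170^2 = 28900 ≡ 426 (mod 619)
4^256 ≡ 426^2 = 181476 ≡ 109 (mod 619)
4^512 ≡ 109^2 = 11881 ≡ 120 (mod 619)
618 = 512 + 64 + 32 + 8 + 2 in binary powers of 2.
So 4^618 ≡ 120 · 170 · 94 · 541 · 16 ≡ 1 (mod 619).
Since the result is 1, base 4 gives no evidence that 619 is composite.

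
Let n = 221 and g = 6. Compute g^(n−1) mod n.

6^1 ≡ 6 (mod 221)
6^2 ≡ 6^2 = 36 ≡ 36 (mod 221)
6^4 ≡ 36^2 = 1296 ≡ 191 (mod 221)
6^8 ≡ 191^2 = 36481 ≡ 16 (mod 221)
6^16 ≡ 16^2 = 256 ≡ 35 (mod 221)
6^32 ≡ 35^2 = 1225 ≡ 120 (mod 221)
6^64 ≡ 120^2 = 14400 ≡ 35 (mod 221)
6^128 ≡ 35^2 = 1225 ≡ 120 (mod 221)
220 = 128 + 64 + 16 + 8 + 4 in binary powers of 2.
So 6^220 ≡ 120 · 35 · 35 · 16 · 191 ≡ 217 (mod 221).
Since 217 ≠ 1, base 6 is a Fermat witness: 221 is composite.

217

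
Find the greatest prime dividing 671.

671 = 11 · 61
61 is prime.
So 671 = 11 · 61; the largest prime factor is 61.

61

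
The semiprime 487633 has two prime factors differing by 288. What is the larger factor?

Since p = q + 288, we have 487633 = q(q + 288), so q² + 288q − 487633 = 0.
Discriminant: 288² + 4·487633 = 82944 + 1950532 = 2033476; √2033476 = 1426.
q = (−288 + 1426)/2 = 569, and p = q + 288 = 857.
Check: 569 · 857 = 487633.

857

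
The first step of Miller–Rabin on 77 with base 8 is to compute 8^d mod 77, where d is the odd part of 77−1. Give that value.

77 − 1 = 76 = 2^2 · 19, so d = 19.
8^1 ≡ 8 (mod 77)
8^2 ≡ 8^2 = 64 ≡ 64 (mod 77)
8^4 ≡ 64^2 = 4096 ≡ 15 (mod 77)
8^8 ≡ 15^2 = 225 ≡ 71 (mod 77)
8^16 ≡ 71^2 = 5041 ≡ 36 (mod 77)
19 = 16 + 2 + 1 in binary powers of 2.
So 8^19 ≡ 36 · 64 · 8 ≡ 29 (mod 77).
Squaring chain: 29 → 71; never reaches −1, so base 8 is a Miller–Rabin witness that 77 is composite.

29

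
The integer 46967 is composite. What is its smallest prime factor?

67

46967 is odd.
Digit sum 32, not divisible by 3.
Ends in 7: not divisible by 5.
7: 46967 = 7·6709 + 4
11: 46967 = 11·4269 + 8
13: 46967 = 13·3612 + 11
17: 46967 = 17·2762 + 13
19: 46967 = 19·2471 + 18
23: 46967 = 23·2042 + 1
29: 46967 = 29·1619 + 16
31: 46967 = 31·1515 + 2
37: 46967 = 37·1269 + 14
41: 46967 = 41·1145 + 22
43: 46967 = 43·1092 + 11
47: 46967 = 47·999 + 14
53: 46967 = 53·886 + 9
59: 46967 = 59·796 + 3
61: 46967 = 61·769 + 58
67: 46967 = 67·701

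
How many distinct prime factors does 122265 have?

122265 = 3^2 · 13585
13585 = 5 · 2717
2717 = 11 · 247
247 = 13 · 19
122265 = 3^2 · 5 · 11 · 13 · 19, which has 5 distinct prime factors.

5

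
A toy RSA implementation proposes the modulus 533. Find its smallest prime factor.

13

533 is odd.
Digit sum 11, not divisible by 3.
Ends in 3: not divisible by 5.
7: 533 = 7·76 + 1
11: 533 = 11·48 + 5
13: 533 = 13·41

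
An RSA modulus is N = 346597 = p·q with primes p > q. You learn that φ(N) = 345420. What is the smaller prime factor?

φ(n) = (p−1)(q−1) = n − (p+q) + 1, so p + q = 346597 − 345420 + 1 = 1178.
p and q are the roots of t² − 1178t + 346597 = 0.
Discriminant: 1178² − 4·346597 = 1387684 − 1386388 = 1296; √1296 = 36.
q = (1178 − 36)/2 = 571, p = (1178 + 36)/2 = 607.
Check: 571 · 607 = 346597.

571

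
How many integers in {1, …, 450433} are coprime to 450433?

421200

Factor: 450433 = 19 · 151 · 157.
φ(450433) = (19−1) · (151−1) · (157−1) = 18 · 150 · 156 = 421200.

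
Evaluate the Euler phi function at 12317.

12096

Factor: 12317 = 109 · 113.
φ(12317) = (109−1) · (113−1) = 108 · 112 = 12096.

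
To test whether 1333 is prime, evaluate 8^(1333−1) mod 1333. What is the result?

64

8^1 ≡ 8 (mod 1333)
8^2 ≡ 8^2 = 64 ≡ 64 (mod 1333)
8^4 ≡ 64^2 = 4096 ≡ 97 (mod 1333)
8^8 ≡ 97^2 = 9409 ≡ 78 (mod 1333)
8^16 ≡ 78^2 = 6084 ≡ 752 (mod 1333)
8^32 ≡ 752^2 = 565504 ≡ 312 (mod 1333)
8^64 ≡ 312^2 = 97344 ≡ 35 (mod 1333)
8^128 ≡ 35^2 = 1225 ≡ 1225 (mod 1333)
8^256 ≡ 1225^2 = 1500625 ≡ 1000 (mod 1333)
8^512 ≡ 1000^2 = 1000000 ≡ 250 (mod 1333)
8^1024 ≡ 250^2 = 62500 ≡ 1182 (mod 1333)
1332 = 1024 + 256 + 32 + 16 + 4 in binary powers of 2.
So 8^1332 ≡ 1182 · 1000 · 312 · 752 · 97 ≡ 64 (mod 1333).
Since 64 ≠ 1, base 8 is a Fermat witness: 1333 is composite.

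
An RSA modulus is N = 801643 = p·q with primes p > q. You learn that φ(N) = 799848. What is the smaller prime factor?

829

φ(n) = (p−1)(q−1) = n − (p+q) + 1, so p + q = 801643 − 799848 + 1 = 1796.
p and q are the roots of t² − 1796t + 801643 = 0.
Discriminant: 1796² − 4·801643 = 3225616 − 3206572 = 19044; √19044 = 138.
q = (1796 − 138)/2 = 829, p = (1796 + 138)/2 = 967.
Check: 829 · 967 = 801643.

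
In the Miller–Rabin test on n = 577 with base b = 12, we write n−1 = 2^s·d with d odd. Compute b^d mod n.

577 − 1 = 576 = 2^6 · 9, so d = 9.
12^1 ≡ 12 (mod 577)
12^2 ≡ 12^2 = 144 ≡ 144 (mod 577)
12^4 ≡ 144^2 = 20736 ≡ 541 (mod 577)
12^8 ≡ 541^2 = 292681 ≡ 142 (mod 577)
9 = 8 + 1 in binary powers of 2.
So 12^9 ≡ 142 · 12 ≡ 550 (mod 577).
Squaring chain: 550 → 152 → 24 → 576 → 1 → 1; reaches −1, so base 12 does not prove 577 composite.

550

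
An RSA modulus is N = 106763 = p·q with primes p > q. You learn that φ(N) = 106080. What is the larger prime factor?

443

φ(n) = (p−1)(q−1) = n − (p+q) + 1, so p + q = 106763 − 106080 + 1 = 684.
p and q are the roots of t² − 684t + 106763 = 0.
Discriminant: 684² − 4·106763 = 467856 − 427052 = 40804; √40804 = 202.
q = (684 − 202)/2 = 241, p = (684 + 202)/2 = 443.
Check: 241 · 443 = 106763.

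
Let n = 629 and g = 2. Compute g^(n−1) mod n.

305

2^1 ≡ 2 (mod 629)
2^2 ≡ 2^2 = 4 ≡ 4 (mod 629)
2^4 ≡ 4^2 = 16 ≡ 16 (mod 629)
2^8 ≡ 16^2 = 256 ≡ 256 (mod 629)
2^16 ≡ 256^2 = 65536 ≡ 120 (mod 629)
2^32 ≡ 120^2 = 14400 ≡ 562 (mod 629)
2^64 ≡ 562^2 = 315844 ≡ 86 (mod 629)
2^128 ≡ 86^2 = 7396 ≡ 477 (mod 629)
2^256 ≡ 477^2 = 227529 ≡ 460 (mod 629)
2^512 ≡ 460^2 = 211600 ≡ 256 (mod 629)
628 = 512 + 64 + 32 + 16 + 4 in binary powers of 2.
So 2^628 ≡ 256 · 86 · 562 · 120 · 16 ≡ 305 (mod 629).
Since 305 ≠ 1, base 2 is a Fermat witness: 629 is composite.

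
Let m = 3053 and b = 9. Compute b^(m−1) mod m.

1971

9^1 ≡ 9 (mod 3053)
9^2 ≡ 9^2 = 81 ≡ 81 (mod 3053)
9^4 ≡ 81^2 = 6561 ≡ 455 (mod 3053)
9^8 ≡ 455^2 = 207025 ≡ 2474 (mod 3053)
9^16 ≡ 2474^2 = 6120676 ≡ 2464 (mod 3053)
9^32 ≡ 2464^2 = 6071296 ≡ 1932 (mod 3053)
9^64 ≡ 1932^2 = 3732624 ≡ 1858 (mod 3053)
9^128 ≡ 1858^2 = 3452164 ≡ 2274 (mod 3053)
9^256 ≡ 2274^2 = 5171076 ≡ 2347 (mod 3053)
9^512 ≡ 2347^2 = 5508409 ≡ 797 (mod 3053)
9^1024 ≡ 797^2 = 635209 ≡ 185 (mod 3053)
9^2048 ≡ 185^2 = 34225 ≡ 642 (mod 3053)
3052 = 2048 + 512 + 256 + 128 + 64 + 32 + 8 + 4 in binary powers of 2.
So 9^3052 ≡ 642 · 797 · 2347 · 2274 · 1858 · 1932 · 2474 · 455 ≡ 1971 (mod 3053).
Since 1971 ≠ 1, base 9 is a Fermat witness: 3053 is composite.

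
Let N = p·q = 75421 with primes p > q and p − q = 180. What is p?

Since p = q + 180, we have 75421 = q(q + 180), so q² + 180q − 75421 = 0.
Discriminant: 180² + 4·75421 = 32400 + 301684 = 334084; √334084 = 578.
q = (−180 + 578)/2 = 199, and p = q + 180 = 379.
Check: 199 · 379 = 75421.

379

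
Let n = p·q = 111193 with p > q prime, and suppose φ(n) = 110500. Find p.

φ(n) = (p−1)(q−1) = n − (p+q) + 1, so p + q = 111193 − 110500 + 1 = 694.
p and q are the roots of t² − 694t + 111193 = 0.
Discriminant: 694² − 4·111193 = 481636 − 444772 = 36864; √36864 = 192.
q = (694 − 192)/2 = 251, p = (694 + 192)/2 = 443.
Check: 251 · 443 = 111193.

443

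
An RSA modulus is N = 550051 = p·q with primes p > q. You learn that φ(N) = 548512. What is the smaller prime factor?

φ(n) = (p−1)(q−1) = n − (p+q) + 1, so p + q = 550051 − 548512 + 1 = 1540.
p and q are the roots of t² − 1540t + 550051 = 0.
Discriminant: 1540² − 4·550051 = 2371600 − 2200204 = 171396; √171396 = 414.
q = (1540 − 414)/2 = 563, p = (1540 + 414)/2 = 977.
Check: 563 · 977 = 550051.

563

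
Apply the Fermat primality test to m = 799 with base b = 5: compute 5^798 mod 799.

5^1 ≡ 5 (mod 799)
5^2 ≡ 5^2 = 25 ≡ 25 (mod 799)
5^4 ≡ 25^2 = 625 ≡ 625 (mod 799)
5^8 ≡ 625^2 = 390625 ≡ 713 (mod 799)
5^16 ≡ 713^2 = 508369 ≡ 205 (mod 799)
5^32 ≡ 205^2 = 42025 ≡ 477 (mod 799)
5^64 ≡ 477^2 = 227529 ≡ 613 (mod 799)
5^128 ≡ 613^2 = 375769 ≡ 239 (mod 799)
5^256 ≡ 239^2 = 57121 ≡ 392 (mod 799)
5^512 ≡ 392^2 = 153664 ≡ 256 (mod 799)
798 = 512 + 256 + 16 + 8 + 4 + 2 in binary powers of 2.
So 5^798 ≡ 256 · 392 · 205 · 713 · 625 · 25 ≡ 440 (mod 799).
Since 440 ≠ 1, base 5 is a Fermat witness: 799 is composite.

440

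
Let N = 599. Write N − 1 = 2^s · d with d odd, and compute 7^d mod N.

598

599 − 1 = 598 = 2^1 · 299, so d = 299.
7^1 ≡ 7 (mod 599)
7^2 ≡ 7^2 = 49 ≡ 49 (mod 599)
7^4 ≡ 49^2 = 2401 ≡ 5 (mod 599)
7^8 ≡ 5^2 = 25 ≡ 25 (mod 599)
7^16 ≡ 25^2 = 625 ≡ 26 (mod 599)
7^32 ≡ 26^2 = 676 ≡ 77 (mod 599)
7^64 ≡ 77^2 = 5929 ≡ 538 (mod 599)
7^128 ≡ 538^2 = 289444 ≡ 127 (mod 599)
7^256 ≡ 127^2 = 16129 ≡ 555 (mod 599)
299 = 256 + 32 + 8 + 2 + 1 in binary powers of 2.
So 7^299 ≡ 555 · 77 · 25 · 49 · 7 ≡ 598 (mod 599).
Since 7^d ≡ 598 (mod 599), base 7 does not prove 599 composite.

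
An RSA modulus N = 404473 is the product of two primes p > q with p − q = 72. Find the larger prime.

673

Since p = q + 72, we have 404473 = q(q + 72), so q² + 72q − 404473 = 0.
Discriminant: 72² + 4·404473 = 5184 + 1617892 = 1623076; √1623076 = 1274.
q = (−72 + 1274)/2 = 601, and p = q + 72 = 673.
Check: 601 · 673 = 404473.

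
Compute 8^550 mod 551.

8^1 ≡ 8 (mod 551)
8^2 ≡ 8^2 = 64 ≡ 64 (mod 551)
8^4 ≡ 64^2 = 4096 ≡ 239 (mod 551)
8^8 ≡ 239^2 = 57121 ≡ 368 (mod 551)
8^16 ≡ 368^2 = 135424 ≡ 429 (mod 551)
8^32 ≡ 429^2 = 184041 ≡ 7 (mod 551)
8^64 ≡ 7^2 = 49 ≡ 49 (mod 551)
8^128 ≡ 49^2 = 2401 ≡ 197 (mod 551)
8^256 ≡ 197^2 = 38809 ≡ 239 (mod 551)
8^512 ≡ 239^2 = 57121 ≡ 368 (mod 551)
550 = 512 + 32 + 4 + 2 in binary powers of 2.
So 8^550 ≡ 368 · 7 · 239 · 64 ≡ 486 (mod 551).
Since 486 ≠ 1, base 8 is a Fermat witness: 551 is composite.

486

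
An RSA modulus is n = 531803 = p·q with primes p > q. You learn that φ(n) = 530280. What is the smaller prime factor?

541

φ(n) = (p−1)(q−1) = n − (p+q) + 1, so p + q = 531803 − 530280 + 1 = 1524.
p and q are the roots of t² − 1524t + 531803 = 0.
Discriminant: 1524² − 4·531803 = 2322576 − 2127212 = 195364; √195364 = 442.
q = (1524 − 442)/2 = 541, p = (1524 + 442)/2 = 983.
Check: 541 · 983 = 531803.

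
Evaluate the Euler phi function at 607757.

Factor: 607757 = 47 · 67 · 193.
φ(607757) = (47−1) · (67−1) · (193−1) = 46 · 66 · 192 = 582912.

582912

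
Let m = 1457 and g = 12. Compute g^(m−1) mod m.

794

12^1 ≡ 12 (mod 1457)
12^2 ≡ 12^2 = 144 ≡ 144 (mod 1457)
12^4 ≡ 144^2 = 20736 ≡ 338 (mod 1457)
12^8 ≡ 338^2 = 114244 ≡ 598 (mod 1457)
12^16 ≡ 598^2 = 357604 ≡ 639 (mod 1457)
12^32 ≡ 639^2 = 408321 ≡ 361 (mod 1457)
12^64 ≡ 361^2 = 130321 ≡ 648 (mod 1457)
12^128 ≡ 648^2 = 419904 ≡ 288 (mod 1457)
12^256 ≡ 288^2 = 82944 ≡ 1352 (mod 1457)
12^512 ≡ 1352^2 = 1827904 ≡ 826 (mod 1457)
12^1024 ≡ 826^2 = 682276 ≡ 400 (mod 1457)
1456 = 1024 + 256 + 128 + 32 + 16 in binary powers of 2.
So 12^1456 ≡ 400 · 1352 · 288 · 361 · 639 ≡ 794 (mod 1457).
Since 794 ≠ 1, base 12 is a Fermat witness: 1457 is composite.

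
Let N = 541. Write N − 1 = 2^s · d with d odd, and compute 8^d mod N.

489

541 − 1 = 540 = 2^2 · 135, so d = 135.
8^1 ≡ 8 (mod 541)
8^2 ≡ 8^2 = 64 ≡ 64 (mod 541)
8^4 ≡ 64^2 = 4096 ≡ 309 (mod 541)
8^8 ≡ 309^2 = 95481 ≡ 265 (mod 541)
8^16 ≡ 265^2 = 70225 ≡ 436 (mod 541)
8^32 ≡ 436^2 = 190096 ≡ 205 (mod 541)
8^64 ≡ 205^2 = 42025 ≡ 368 (mod 541)
8^128 ≡ 368^2 = 135424 ≡ 174 (mod 541)
135 = 128 + 4 + 2 + 1 in binary powers of 2.
So 8^135 ≡ 174 · 309 · 64 · 8 ≡ 489 (mod 541).
Squaring chain: 489 → 540; reaches −1, so base 8 does not prove 541 composite.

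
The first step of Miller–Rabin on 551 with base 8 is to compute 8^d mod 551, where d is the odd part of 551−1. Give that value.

449

551 − 1 = 550 = 2^1 · 275, so d = 275.
8^1 ≡ 8 (mod 551)
8^2 ≡ 8^2 = 64 ≡ 64 (mod 551)
8^4 ≡ 64^2 = 4096 ≡ 239 (mod 551)
8^8 ≡ 239^2 = 57121 ≡ 368 (mod 551)
8^16 ≡ 368^2 = 135424 ≡ 429 (mod 551)
8^32 ≡ 429^2 = 184041 ≡ 7 (mod 551)
8^64 ≡ 7^2 = 49 ≡ 49 (mod 551)
8^128 ≡ 49^2 = 2401 ≡ 197 (mod 551)
8^256 ≡ 197^2 = 38809 ≡ 239 (mod 551)
275 = 256 + 16 + 2 + 1 in binary powers of 2.
So 8^275 ≡ 239 · 429 · 64 · 8 ≡ 449 (mod 551).
Squaring chain: 449; never reaches −1, so base 8 is a Miller–Rabin witness that 551 is composite.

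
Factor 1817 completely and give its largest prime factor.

1817 = 23 · 79
79 is prime.
So 1817 = 23 · 79; the largest prime factor is 79.

79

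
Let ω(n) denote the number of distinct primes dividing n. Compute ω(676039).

676039 = 7 · 96577
96577 = 13 · 7429
7429 = 17 · 437
437 = 19 · 23
676039 = 7 · 13 · 17 · 19 · 23, which has 5 distinct prime factors.

5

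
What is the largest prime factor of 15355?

83

15355 = 5 · 3071
3071 = 37 · 83
83 is prime.
So 15355 = 5 · 37 · 83; the largest prime factor is 83.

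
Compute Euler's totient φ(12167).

11638

Factor: 12167 = 23^3.
φ(12167) = 23^2·(23−1) = 11638.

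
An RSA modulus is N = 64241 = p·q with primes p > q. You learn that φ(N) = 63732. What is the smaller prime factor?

φ(n) = (p−1)(q−1) = n − (p+q) + 1, so p + q = 64241 − 63732 + 1 = 510.
p and q are the roots of t² − 510t + 64241 = 0.
Discriminant: 510² − 4·64241 = 260100 − 256964 = 3136; √3136 = 56.
q = (510 − 56)/2 = 227, p = (510 + 56)/2 = 283.
Check: 227 · 283 = 64241.

227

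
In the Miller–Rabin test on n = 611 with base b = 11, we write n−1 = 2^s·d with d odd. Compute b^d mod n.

527

611 − 1 = 610 = 2^1 · 305, so d = 305.
11^1 ≡ 11 (mod 611)
11^2 ≡ 11^2 = 121 ≡ 121 (mod 611)
11^4 ≡ 121^2 = 14641 ≡ 588 (mod 611)
11^8 ≡ 588^2 = 345744 ≡ 529 (mod 611)
11^16 ≡ 529^2 = 279841 ≡ 3 (mod 611)
11^32 ≡ 3^2 = 9 ≡ 9 (mod 611)
11^64 ≡ 9^2 = 81 ≡ 81 (mod 611)
11^128 ≡ 81^2 = 6561 ≡ 451 (mod 611)
11^256 ≡ 451^2 = 203401 ≡ 549 (mod 611)
305 = 256 + 32 + 16 + 1 in binary powers of 2.
So 11^305 ≡ 549 · 9 · 3 · 11 ≡ 527 (mod 611).
Squaring chain: 527; never reaches −1, so base 11 is a Miller–Rabin witness that 611 is composite.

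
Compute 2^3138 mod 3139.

3057

2^1 ≡ 2 (mod 3139)
2^2 ≡ 2^2 = 4 ≡ 4 (mod 3139)
2^4 ≡ 4^2 = 16 ≡ 16 (mod 3139)
2^8 ≡ 16^2 = 256 ≡ 256 (mod 3139)
2^16 ≡ 256^2 = 65536 ≡ 2756 (mod 3139)
2^32 ≡ 2756^2 = 7595536 ≡ 2295 (mod 3139)
2^64 ≡ 2295^2 = 5267025 ≡ 2922 (mod 3139)
2^128 ≡ 2922^2 = 8538084 ≡ 4 (mod 3139)
2^256 ≡ 4^2 = 16 ≡ 16 (mod 3139)
2^512 ≡ 16^2 = 256 ≡ 256 (mod 3139)
2^1024 ≡ 256^2 = 65536 ≡ 2756 (mod 3139)
2^2048 ≡ 2756^2 = 7595536 ≡ 2295 (mod 3139)
3138 = 2048 + 1024 + 64 + 2 in binary powers of 2.
So 2^3138 ≡ 2295 · 2756 · 2922 · 4 ≡ 3057 (mod 3139).
Since 3057 ≠ 1, base 2 is a Fermat witness: 3139 is composite.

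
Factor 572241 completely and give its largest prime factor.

61

572241 = 3 · 190747
190747 = 53 · 3599
3599 = 59 · 61
61 is prime.
So 572241 = 3 · 53 · 59 · 61; the largest prime factor is 61.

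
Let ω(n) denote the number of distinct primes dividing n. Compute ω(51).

51 = 3 · 17
51 = 3 · 17, which has 2 distinct prime factors.

2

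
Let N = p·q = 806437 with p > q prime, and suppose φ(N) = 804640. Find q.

857

φ(n) = (p−1)(q−1) = n − (p+q) + 1, so p + q = 806437 − 804640 + 1 = 1798.
p and q are the roots of t² − 1798t + 806437 = 0.
Discriminant: 1798² − 4·806437 = 3232804 − 3225748 = 7056; √7056 = 84.
q = (1798 − 84)/2 = 857, p = (1798 + 84)/2 = 941.
Check: 857 · 941 = 806437.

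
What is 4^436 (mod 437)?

123

4^1 ≡ 4 (mod 437)
4^2 ≡ 4^2 = 16 ≡ 16 (mod 437)
4^4 ≡ 16^2 = 256 ≡ 256 (mod 437)
4^8 ≡ 256^2 = 65536 ≡ 423 (mod 437)
4^16 ≡ 423^2 = 178929 ≡ 196 (mod 437)
4^32 ≡ 196^2 = 38416 ≡ 397 (mod 437)
4^64 ≡ 397^2 = 157609 ≡ 289 (mod 437)
4^128 ≡ 289^2 = 83521 ≡ 54 (mod 437)
4^256 ≡ 54^2 = 2916 ≡ 294 (mod 437)
436 = 256 + 128 + 32 + 16 + 4 in binary powers of 2.
So 4^436 ≡ 294 · 54 · 397 · 196 · 256 ≡ 123 (mod 437).
Since 123 ≠ 1, base 4 is a Fermat witness: 437 is composite.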